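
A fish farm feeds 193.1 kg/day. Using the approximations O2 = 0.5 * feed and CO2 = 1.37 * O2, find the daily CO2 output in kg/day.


O2 = 193.1 * 0.5 = 96.55
CO2 = 96.55 * 1.37 = 132.2735

132.2735 kg/day


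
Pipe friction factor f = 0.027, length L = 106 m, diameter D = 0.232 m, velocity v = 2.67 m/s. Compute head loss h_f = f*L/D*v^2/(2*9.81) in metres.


v^2 = 2.67^2 = 7.1289 m^2/s^2
L/D = 106/0.232 = 456.89655
h_f = f*(L/D)*v^2/(2g) = 0.027 * 456.89655 * 7.1289 / 19.62 = 4.48234 m

4.48234 m


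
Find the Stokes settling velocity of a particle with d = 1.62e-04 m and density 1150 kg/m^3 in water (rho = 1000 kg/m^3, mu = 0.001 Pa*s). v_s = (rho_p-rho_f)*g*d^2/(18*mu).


Density difference: rho_p - rho_f = 1150 - 1000 = 150 kg/m^3
d^2 = (1.62e-04)^2 = 2.6244e-08 m^2
Numerator = (rho_p - rho_f) * g * d^2 = 150 * 9.81 * 2.6244e-08 = 3.8618046e-05
Denominator = 18 * mu = 18 * 0.001 = 0.018
v_s = 3.8618046e-05 / 0.018 = 0.00214545 m/s
Check: Re = rho_f * v_s * d / mu = 1000 * 0.00214545 * 1.62e-04 / 0.001 = 0.348 < 1, so Stokes' law applies.

0.00214545 m/s


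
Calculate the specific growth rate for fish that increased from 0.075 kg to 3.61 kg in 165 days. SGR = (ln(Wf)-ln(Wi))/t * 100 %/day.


ln(W_f) = ln(3.61) = 1.2837078
ln(W_i) = ln(0.075) = -2.5902672
ln(W_f) - ln(W_i) = 1.2837078 - -2.5902672 = 3.873975
SGR = 3.873975 / 165 * 100 = 2.34786 %/day

2.34786 %/day


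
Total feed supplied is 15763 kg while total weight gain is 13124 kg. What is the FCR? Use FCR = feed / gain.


FCR = feed consumed / weight gained
FCR = 15763 kg / 13124 kg = 1.20108

1.20108


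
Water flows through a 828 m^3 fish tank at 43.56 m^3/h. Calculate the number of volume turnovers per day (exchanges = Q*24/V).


Daily flow volume = 43.56 m^3/h * 24 h = 1045.44 m^3/day
Exchanges = daily flow / tank volume = 1045.44 / 828 = 1.26261 exchanges/day

1.26261 exchanges/day


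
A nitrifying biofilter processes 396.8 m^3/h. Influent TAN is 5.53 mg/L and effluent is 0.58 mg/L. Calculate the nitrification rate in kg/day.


Concentration drop: TAN_in - TAN_out = 5.53 - 0.58 = 4.95 mg/L
Hourly TAN removed = Q * dTAN = 396.8 m^3/h * 4.95 mg/L = 1964.16 g/h  (m^3/h * mg/L = g/h)
Daily TAN removed = 1964.16 * 24 = 47139.84 g/day
Convert to kg/day: 47139.84 / 1000 = 47.13984 kg/day

47.13984 kg/day


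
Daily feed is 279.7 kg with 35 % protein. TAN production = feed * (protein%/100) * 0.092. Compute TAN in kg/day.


Protein in feed = 279.7 * 35/100 = 97.895 kg/day
TAN = protein * 0.092 = 97.895 * 0.092 = 9.00634 kg/day

9.00634 kg/day


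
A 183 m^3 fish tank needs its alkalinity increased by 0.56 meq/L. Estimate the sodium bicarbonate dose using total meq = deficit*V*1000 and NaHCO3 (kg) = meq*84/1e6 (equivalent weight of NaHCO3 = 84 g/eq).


Tank volume in L = 183 m^3 * 1000 = 183000 L
Total meq required = 0.56 meq/L * 183000 L = 102480 meq
NaHCO3 mass = 102480 meq * 84 mg/meq / 1e6 = 8.60832 kg

8.60832 kg


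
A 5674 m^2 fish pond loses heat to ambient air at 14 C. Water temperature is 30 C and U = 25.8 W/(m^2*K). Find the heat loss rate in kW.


Temperature difference dT = 30 - 14 = 16 K
Heat loss (W) = U * A * dT = 25.8 * 5674 * 16 = 2342227.2 W
Convert to kW: 2342227.2 / 1000 = 2342.2272 kW

2342.2272 kW


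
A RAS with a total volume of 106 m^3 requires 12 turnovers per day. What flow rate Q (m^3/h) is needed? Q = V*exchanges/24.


Daily recirculation volume = 106 m^3 * 12 = 1272 m^3/day
Flow rate Q = daily volume / 24 h = 1272 / 24 = 53 m^3/h

53 m^3/h


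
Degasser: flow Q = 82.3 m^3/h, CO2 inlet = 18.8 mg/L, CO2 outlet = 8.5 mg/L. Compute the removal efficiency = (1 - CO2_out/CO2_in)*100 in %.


CO2_out / CO2_in = 8.5 / 18.8 = 0.45212766
Fraction remaining = 0.45212766
efficiency = (1 - 0.45212766) * 100 = 54.7872 %

54.7872 %


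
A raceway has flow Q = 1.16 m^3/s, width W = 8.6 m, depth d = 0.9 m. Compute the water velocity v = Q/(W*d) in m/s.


Cross-sectional area = W * d = 8.6 * 0.9 = 7.74 m^2
Velocity = Q / A = 1.16 / 7.74 = 0.149871 m/s

0.149871 m/s


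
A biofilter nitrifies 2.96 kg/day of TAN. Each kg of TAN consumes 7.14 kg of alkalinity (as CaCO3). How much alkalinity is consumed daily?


Alkalinity factor: 7.14 kg CaCO3 consumed per kg TAN nitrified
alk = 2.96 kg TAN * 7.14 = 21.1344 kg CaCO3/day

21.1344 kg CaCO3/day


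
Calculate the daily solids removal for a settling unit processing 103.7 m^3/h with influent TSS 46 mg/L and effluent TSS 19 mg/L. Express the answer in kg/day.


Concentration drop: TSS_in - TSS_out = 46 - 19 = 27 mg/L
Hourly solids removed = Q * dTSS = 103.7 m^3/h * 27 mg/L = 2799.9 g/h  (m^3/h * mg/L = g/h)
Daily solids removed = 2799.9 * 24 = 67197.6 g/day
Convert g to kg: 67197.6 / 1000 = 67.1976 kg/day

67.1976 kg/day


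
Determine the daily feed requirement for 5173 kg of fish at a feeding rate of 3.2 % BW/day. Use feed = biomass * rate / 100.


Feeding rate fraction = 3.2% / 100 = 0.032
Daily feed = 5173 kg * 0.032 = 165.536 kg/day

165.536 kg/day


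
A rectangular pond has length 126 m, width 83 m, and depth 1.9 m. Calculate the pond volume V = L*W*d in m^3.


Base area = L * W = 126 * 83 = 10458 m^2
Volume = area * depth = 10458 * 1.9 = 19870.2 m^3

19870.2 m^3


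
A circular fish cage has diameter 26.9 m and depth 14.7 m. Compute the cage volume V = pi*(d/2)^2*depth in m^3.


r = d/2 = 26.9/2 = 13.45 m
Base area = pi*r^2 = pi*13.45^2 = 568.32197 m^2
Volume = 568.32197 * 14.7 = 8354.33 m^3

8354.33 m^3


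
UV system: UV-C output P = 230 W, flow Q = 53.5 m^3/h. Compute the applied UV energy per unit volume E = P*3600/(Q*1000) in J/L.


Energy delivered per hour = 230 W * 3600 s = 828000 J/h
Volume treated per hour = 53.5 m^3/h * 1000 = 53500 L/h
dose = 828000 / 53500 = 15.4766 J/L

15.4766 J/L


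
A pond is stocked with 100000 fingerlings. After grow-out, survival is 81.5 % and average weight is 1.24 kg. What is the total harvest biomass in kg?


Survivors = 100000 * 81.5/100 = 81500 fish
Harvest biomass = survivors * W_f = 81500 * 1.24 = 101060 kg

101060 kg


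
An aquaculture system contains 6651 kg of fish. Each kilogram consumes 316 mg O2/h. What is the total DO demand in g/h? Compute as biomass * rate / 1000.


Total O2 consumption (mg/h) = 6651 kg * 316 mg/(kg*h) = 2101716 mg/h
Convert to g/h: 2101716 / 1000 = 2101.716 g/h

2101.716 g/h


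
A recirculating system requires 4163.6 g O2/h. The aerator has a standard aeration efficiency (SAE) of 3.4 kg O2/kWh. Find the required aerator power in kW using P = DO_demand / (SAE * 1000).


SAE in g O2/kWh = 3.4 * 1000 = 3400 g/kWh
P = DO_demand / SAE_g = 4163.6 / 3400 = 1.22459 kW

1.22459 kW


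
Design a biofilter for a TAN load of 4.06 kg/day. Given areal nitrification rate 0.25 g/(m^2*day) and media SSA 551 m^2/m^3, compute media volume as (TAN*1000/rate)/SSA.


A = 4.06*1000 / 0.25 = 16240 m^2
V = 16240 / 551 = 29.4737

29.4737 m^3


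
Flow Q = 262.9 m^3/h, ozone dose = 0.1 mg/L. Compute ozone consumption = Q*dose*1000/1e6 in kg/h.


O3 demand (mg/h) = Q * dose * 1000 = 262.9 * 0.1 * 1000 = 26290 mg/h
Convert mg to kg: 26290 / 1e6 = 0.02629 kg/h

0.02629 kg/h


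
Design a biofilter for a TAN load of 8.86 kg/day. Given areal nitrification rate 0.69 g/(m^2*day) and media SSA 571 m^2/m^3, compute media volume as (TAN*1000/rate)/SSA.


A = 8.86*1000 / 0.69 = 12840.58 m^2
V = 12840.58 / 571 = 22.4879

22.4879 m^3


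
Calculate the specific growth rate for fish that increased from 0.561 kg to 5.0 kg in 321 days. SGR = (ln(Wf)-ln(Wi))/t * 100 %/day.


ln(W_f) = ln(5.0) = 1.6094379
ln(W_i) = ln(0.561) = -0.57803437
ln(W_f) - ln(W_i) = 1.6094379 - -0.57803437 = 2.1874723
SGR = 2.1874723 / 321 * 100 = 0.681456 %/day

0.681456 %/day


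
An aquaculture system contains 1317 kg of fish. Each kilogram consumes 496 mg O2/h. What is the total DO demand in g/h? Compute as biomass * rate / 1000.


Total O2 consumption (mg/h) = 1317 kg * 496 mg/(kg*h) = 653232 mg/h
Convert to g/h: 653232 / 1000 = 653.232 g/h

653.232 g/h


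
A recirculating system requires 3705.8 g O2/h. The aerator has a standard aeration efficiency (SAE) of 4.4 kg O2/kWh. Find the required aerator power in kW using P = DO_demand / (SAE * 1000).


SAE in g O2/kWh = 4.4 * 1000 = 4400 g/kWh
P = DO_demand / SAE_g = 3705.8 / 4400 = 0.842227 kW

0.842227 kW


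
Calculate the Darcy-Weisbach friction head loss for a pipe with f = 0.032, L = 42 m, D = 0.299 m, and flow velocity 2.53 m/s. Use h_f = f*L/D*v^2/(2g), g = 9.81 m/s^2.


v^2 = 2.53^2 = 6.4009 m^2/s^2
L/D = 42/0.299 = 140.46823
h_f = f*(L/D)*v^2/(2g) = 0.032 * 140.46823 * 6.4009 / 19.62 = 1.46646 m

1.46646 m


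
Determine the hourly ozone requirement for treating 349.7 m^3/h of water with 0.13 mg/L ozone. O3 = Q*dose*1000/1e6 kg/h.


O3 demand (mg/h) = Q * dose * 1000 = 349.7 * 0.13 * 1000 = 45461 mg/h
Convert mg to kg: 45461 / 1e6 = 0.045461 kg/h

0.045461 kg/h


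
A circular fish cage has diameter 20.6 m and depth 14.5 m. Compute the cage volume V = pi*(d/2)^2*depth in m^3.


r = d/2 = 20.6/2 = 10.3 m
Base area = pi*r^2 = pi*10.3^2 = 333.29156 m^2
Volume = 333.29156 * 14.5 = 4832.73 m^3

4832.73 m^3


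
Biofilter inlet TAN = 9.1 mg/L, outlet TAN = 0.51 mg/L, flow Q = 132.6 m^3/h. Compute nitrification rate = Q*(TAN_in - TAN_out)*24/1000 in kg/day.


Concentration drop: TAN_in - TAN_out = 9.1 - 0.51 = 8.59 mg/L
Hourly TAN removed = Q * dTAN = 132.6 m^3/h * 8.59 mg/L = 1139.034 g/h  (m^3/h * mg/L = g/h)
Daily TAN removed = 1139.034 * 24 = 27336.816 g/day
Convert to kg/day: 27336.816 / 1000 = 27.336816 kg/day

27.336816 kg/day


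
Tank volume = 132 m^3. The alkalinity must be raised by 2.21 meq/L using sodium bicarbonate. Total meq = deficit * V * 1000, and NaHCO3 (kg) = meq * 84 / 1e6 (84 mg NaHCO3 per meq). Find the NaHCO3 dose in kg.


Tank volume in L = 132 m^3 * 1000 = 132000 L
Total meq required = 2.21 meq/L * 132000 L = 291720 meq
NaHCO3 mass = 291720 meq * 84 mg/meq / 1e6 = 24.5045 kg

24.5045 kg


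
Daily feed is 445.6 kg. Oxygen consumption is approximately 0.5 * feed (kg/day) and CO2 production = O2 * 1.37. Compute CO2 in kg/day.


O2 = 445.6 * 0.5 = 222.8
CO2 = 222.8 * 1.37 = 305.236

305.236 kg/day


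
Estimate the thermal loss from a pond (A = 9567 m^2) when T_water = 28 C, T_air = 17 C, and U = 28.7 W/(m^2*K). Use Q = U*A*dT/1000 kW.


Temperature difference dT = 28 - 17 = 11 K
Heat loss (W) = U * A * dT = 28.7 * 9567 * 11 = 3020301.9 W
Convert to kW: 3020301.9 / 1000 = 3020.3019 kW

3020.3019 kW


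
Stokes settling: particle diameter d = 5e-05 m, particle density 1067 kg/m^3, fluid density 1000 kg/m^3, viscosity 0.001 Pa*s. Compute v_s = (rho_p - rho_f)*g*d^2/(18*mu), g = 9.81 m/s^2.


Density difference: rho_p - rho_f = 1067 - 1000 = 67 kg/m^3
d^2 = (5e-05)^2 = 2.5e-09 m^2
Numerator = (rho_p - rho_f) * g * d^2 = 67 * 9.81 * 2.5e-09 = 1.643175e-06
Denominator = 18 * mu = 18 * 0.001 = 0.018
v_s = 1.643175e-06 / 0.018 = 9.12875e-05 m/s
Check: Re = rho_f * v_s * d / mu = 1000 * 9.12875e-05 * 5e-05 / 0.001 = 0.00456 < 1, so Stokes' law applies.

9.12875e-05 m/s


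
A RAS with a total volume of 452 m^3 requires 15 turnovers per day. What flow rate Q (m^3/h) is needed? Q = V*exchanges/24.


Daily recirculation volume = 452 m^3 * 15 = 6780 m^3/day
Flow rate Q = daily volume / 24 h = 6780 / 24 = 282.5 m^3/h

282.5 m^3/h


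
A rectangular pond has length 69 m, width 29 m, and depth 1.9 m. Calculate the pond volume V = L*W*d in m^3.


Base area = L * W = 69 * 29 = 2001 m^2
Volume = area * depth = 2001 * 1.9 = 3801.9 m^3

3801.9 m^3


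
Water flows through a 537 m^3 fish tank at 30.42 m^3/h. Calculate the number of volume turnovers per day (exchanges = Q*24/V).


Daily flow volume = 30.42 m^3/h * 24 h = 730.08 m^3/day
Exchanges = daily flow / tank volume = 730.08 / 537 = 1.35955 exchanges/day

1.35955 exchanges/day


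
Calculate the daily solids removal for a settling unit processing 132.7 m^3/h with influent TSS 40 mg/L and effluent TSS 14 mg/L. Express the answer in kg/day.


Concentration drop: TSS_in - TSS_out = 40 - 14 = 26 mg/L
Hourly solids removed = Q * dTSS = 132.7 m^3/h * 26 mg/L = 3450.2 g/h  (m^3/h * mg/L = g/h)
Daily solids removed = 3450.2 * 24 = 82804.8 g/day
Convert g to kg: 82804.8 / 1000 = 82.8048 kg/day

82.8048 kg/day


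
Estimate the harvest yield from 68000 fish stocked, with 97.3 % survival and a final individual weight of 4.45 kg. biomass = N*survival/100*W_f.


Survivors = 68000 * 97.3/100 = 66164 fish
Harvest biomass = survivors * W_f = 66164 * 4.45 = 294429.8 kg

294429.8 kg


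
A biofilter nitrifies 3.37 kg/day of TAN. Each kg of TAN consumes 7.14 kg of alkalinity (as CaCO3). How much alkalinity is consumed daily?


Alkalinity factor: 7.14 kg CaCO3 consumed per kg TAN nitrified
alk = 3.37 kg TAN * 7.14 = 24.0618 kg CaCO3/day

24.0618 kg CaCO3/day


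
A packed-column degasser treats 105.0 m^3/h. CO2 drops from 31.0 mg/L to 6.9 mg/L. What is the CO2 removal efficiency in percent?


CO2_out / CO2_in = 6.9 / 31.0 = 0.22258065
Fraction remaining = 0.22258065
efficiency = (1 - 0.22258065) * 100 = 77.7419 %

77.7419 %


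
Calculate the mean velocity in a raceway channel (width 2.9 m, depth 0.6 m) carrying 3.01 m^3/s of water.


Cross-sectional area = W * d = 2.9 * 0.6 = 1.74 m^2
Velocity = Q / A = 3.01 / 1.74 = 1.72989 m/s

1.72989 m/s


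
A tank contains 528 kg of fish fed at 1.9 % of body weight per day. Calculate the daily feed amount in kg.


Feeding rate fraction = 1.9% / 100 = 0.019
Daily feed = 528 kg * 0.019 = 10.032 kg/day

10.032 kg/day


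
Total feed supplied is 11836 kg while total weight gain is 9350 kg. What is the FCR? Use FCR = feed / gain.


FCR = feed consumed / weight gained
FCR = 11836 kg / 9350 kg = 1.26588

1.26588


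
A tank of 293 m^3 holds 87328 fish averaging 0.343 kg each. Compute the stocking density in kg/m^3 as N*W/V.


Total biomass = 87328 fish * 0.343 kg = 29953.504 kg
Density = total biomass / volume = 29953.504 / 293 = 102.23 kg/m^3

102.23 kg/m^3


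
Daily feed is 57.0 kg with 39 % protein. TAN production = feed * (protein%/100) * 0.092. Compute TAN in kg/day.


Protein in feed = 57.0 * 39/100 = 22.23 kg/day
TAN = protein * 0.092 = 22.23 * 0.092 = 2.04516 kg/day

2.04516 kg/day


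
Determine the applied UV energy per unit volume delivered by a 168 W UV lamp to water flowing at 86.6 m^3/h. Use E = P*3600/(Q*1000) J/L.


Energy delivered per hour = 168 W * 3600 s = 604800 J/h
Volume treated per hour = 86.6 m^3/h * 1000 = 86600 L/h
dose = 604800 / 86600 = 6.98383 J/L

6.98383 J/L


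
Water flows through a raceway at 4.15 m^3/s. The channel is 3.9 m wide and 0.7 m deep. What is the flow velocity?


Cross-sectional area = W * d = 3.9 * 0.7 = 2.73 m^2
Velocity = Q / A = 4.15 / 2.73 = 1.52015 m/s

1.52015 m/s


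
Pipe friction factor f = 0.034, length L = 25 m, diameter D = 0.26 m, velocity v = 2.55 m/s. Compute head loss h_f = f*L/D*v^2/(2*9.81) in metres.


v^2 = 2.55^2 = 6.5025 m^2/s^2
L/D = 25/0.26 = 96.153846
h_f = f*(L/D)*v^2/(2g) = 0.034 * 96.153846 * 6.5025 / 19.62 = 1.0835 m

1.0835 m


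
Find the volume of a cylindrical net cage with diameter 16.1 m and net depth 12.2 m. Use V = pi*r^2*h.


r = d/2 = 16.1/2 = 8.05 m
Base area = pi*r^2 = pi*8.05^2 = 203.58306 m^2
Volume = 203.58306 * 12.2 = 2483.71 m^3

2483.71 m^3


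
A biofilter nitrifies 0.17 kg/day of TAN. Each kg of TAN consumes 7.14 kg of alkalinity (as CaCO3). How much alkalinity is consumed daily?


Alkalinity factor: 7.14 kg CaCO3 consumed per kg TAN nitrified
alk = 0.17 kg TAN * 7.14 = 1.2138 kg CaCO3/day

1.2138 kg CaCO3/day


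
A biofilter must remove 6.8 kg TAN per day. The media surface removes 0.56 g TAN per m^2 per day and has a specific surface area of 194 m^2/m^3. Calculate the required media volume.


A = 6.8*1000 / 0.56 = 12142.857 m^2
V = 12142.857 / 194 = 62.592

62.592 m^3


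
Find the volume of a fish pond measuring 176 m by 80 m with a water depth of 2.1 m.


Base area = L * W = 176 * 80 = 14080 m^2
Volume = area * depth = 14080 * 2.1 = 29568 m^3

29568 m^3


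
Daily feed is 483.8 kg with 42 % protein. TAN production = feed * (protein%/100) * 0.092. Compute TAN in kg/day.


Protein in feed = 483.8 * 42/100 = 203.196 kg/day
TAN = protein * 0.092 = 203.196 * 0.092 = 18.694032 kg/day

18.694032 kg/day


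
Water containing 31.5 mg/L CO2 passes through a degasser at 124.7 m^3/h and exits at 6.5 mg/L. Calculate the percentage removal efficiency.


CO2_out / CO2_in = 6.5 / 31.5 = 0.20634921
Fraction remaining = 0.20634921
efficiency = (1 - 0.20634921) * 100 = 79.3651 %

79.3651 %


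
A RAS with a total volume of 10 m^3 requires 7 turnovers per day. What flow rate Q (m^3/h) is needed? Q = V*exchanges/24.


Daily recirculation volume = 10 m^3 * 7 = 70 m^3/day
Flow rate Q = daily volume / 24 h = 70 / 24 = 2.91667 m^3/h

2.91667 m^3/h


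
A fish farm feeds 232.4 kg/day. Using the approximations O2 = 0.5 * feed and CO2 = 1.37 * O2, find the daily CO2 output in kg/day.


O2 = 232.4 * 0.5 = 116.2
CO2 = 116.2 * 1.37 = 159.194

159.194 kg/day


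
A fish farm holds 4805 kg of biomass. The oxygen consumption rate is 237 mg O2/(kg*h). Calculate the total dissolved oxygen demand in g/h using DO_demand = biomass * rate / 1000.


Total O2 consumption (mg/h) = 4805 kg * 237 mg/(kg*h) = 1138785 mg/h
Convert to g/h: 1138785 / 1000 = 1138.785 g/h

1138.785 g/h


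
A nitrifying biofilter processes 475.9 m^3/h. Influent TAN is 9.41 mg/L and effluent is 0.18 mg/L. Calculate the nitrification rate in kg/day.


Concentration drop: TAN_in - TAN_out = 9.41 - 0.18 = 9.23 mg/L
Hourly TAN removed = Q * dTAN = 475.9 m^3/h * 9.23 mg/L = 4392.557 g/h  (m^3/h * mg/L = g/h)
Daily TAN removed = 4392.557 * 24 = 105421.368 g/day
Convert to kg/day: 105421.368 / 1000 = 105.421368 kg/day

105.421368 kg/day


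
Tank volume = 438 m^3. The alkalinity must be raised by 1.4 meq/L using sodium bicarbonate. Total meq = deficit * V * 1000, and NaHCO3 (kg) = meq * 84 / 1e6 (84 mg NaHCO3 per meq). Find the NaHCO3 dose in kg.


Tank volume in L = 438 m^3 * 1000 = 438000 L
Total meq required = 1.4 meq/L * 438000 L = 613200 meq
NaHCO3 mass = 613200 meq * 84 mg/meq / 1e6 = 51.5088 kg

51.5088 kg


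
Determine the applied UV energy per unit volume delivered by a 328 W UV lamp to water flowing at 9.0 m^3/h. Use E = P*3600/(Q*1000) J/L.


Energy delivered per hour = 328 W * 3600 s = 1180800 J/h
Volume treated per hour = 9.0 m^3/h * 1000 = 9000 L/h
dose = 1180800 / 9000 = 131.2 J/L

131.2 J/L


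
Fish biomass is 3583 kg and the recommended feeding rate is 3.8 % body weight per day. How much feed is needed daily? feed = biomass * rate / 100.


Feeding rate fraction = 3.8% / 100 = 0.038
Daily feed = 3583 kg * 0.038 = 136.154 kg/day

136.154 kg/day


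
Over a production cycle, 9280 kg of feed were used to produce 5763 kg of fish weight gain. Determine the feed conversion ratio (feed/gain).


FCR = feed consumed / weight gained
FCR = 9280 kg / 5763 kg = 1.61027

1.61027


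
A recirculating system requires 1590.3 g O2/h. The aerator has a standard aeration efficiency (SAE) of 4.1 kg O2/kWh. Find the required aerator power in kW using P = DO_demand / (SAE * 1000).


SAE in g O2/kWh = 4.1 * 1000 = 4100 g/kWh
P = DO_demand / SAE_g = 1590.3 / 4100 = 0.387878 kW

0.387878 kW


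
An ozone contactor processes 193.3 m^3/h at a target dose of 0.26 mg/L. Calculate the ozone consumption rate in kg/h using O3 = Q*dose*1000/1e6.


O3 demand (mg/h) = Q * dose * 1000 = 193.3 * 0.26 * 1000 = 50258 mg/h
Convert mg to kg: 50258 / 1e6 = 0.050258 kg/h

0.050258 kg/h


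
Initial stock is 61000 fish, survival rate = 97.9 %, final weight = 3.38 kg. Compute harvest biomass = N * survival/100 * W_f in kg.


Survivors = 61000 * 97.9/100 = 59719 fish
Harvest biomass = survivors * W_f = 59719 * 3.38 = 201850.22 kg

201850.22 kg


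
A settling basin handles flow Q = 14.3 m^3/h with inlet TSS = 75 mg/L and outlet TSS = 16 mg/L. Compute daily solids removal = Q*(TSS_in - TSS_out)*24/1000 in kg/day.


Concentration drop: TSS_in - TSS_out = 75 - 16 = 59 mg/L
Hourly solids removed = Q * dTSS = 14.3 m^3/h * 59 mg/L = 843.7 g/h  (m^3/h * mg/L = g/h)
Daily solids removed = 843.7 * 24 = 20248.8 g/day
Convert g to kg: 20248.8 / 1000 = 20.2488 kg/day

20.2488 kg/day


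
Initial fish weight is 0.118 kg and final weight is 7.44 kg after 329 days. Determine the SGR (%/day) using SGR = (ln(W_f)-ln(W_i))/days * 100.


ln(W_f) = ln(7.44) = 2.0068708
ln(W_i) = ln(0.118) = -2.1370707
ln(W_f) - ln(W_i) = 2.0068708 - -2.1370707 = 4.1439415
SGR = 4.1439415 / 329 * 100 = 1.25956 %/day

1.25956 %/day


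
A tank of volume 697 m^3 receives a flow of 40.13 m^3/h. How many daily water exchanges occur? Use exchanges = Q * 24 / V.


Daily flow volume = 40.13 m^3/h * 24 h = 963.12 m^3/day
Exchanges = daily flow / tank volume = 963.12 / 697 = 1.38181 exchanges/day

1.38181 exchanges/day


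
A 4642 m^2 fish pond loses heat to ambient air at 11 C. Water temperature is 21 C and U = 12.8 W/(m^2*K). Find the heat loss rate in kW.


Temperature difference dT = 21 - 11 = 10 K
Heat loss (W) = U * A * dT = 12.8 * 4642 * 10 = 594176 W
Convert to kW: 594176 / 1000 = 594.176 kW

594.176 kW


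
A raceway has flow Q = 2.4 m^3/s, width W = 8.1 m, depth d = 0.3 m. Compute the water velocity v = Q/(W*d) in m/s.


Cross-sectional area = W * d = 8.1 * 0.3 = 2.43 m^2
Velocity = Q / A = 2.4 / 2.43 = 0.987654 m/s

0.987654 m/s


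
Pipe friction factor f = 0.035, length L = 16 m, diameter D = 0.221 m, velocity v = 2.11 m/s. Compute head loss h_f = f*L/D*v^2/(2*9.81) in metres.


v^2 = 2.11^2 = 4.4521 m^2/s^2
L/D = 16/0.221 = 72.39819
h_f = f*(L/D)*v^2/(2g) = 0.035 * 72.39819 * 4.4521 / 19.62 = 0.574992 m

0.574992 m


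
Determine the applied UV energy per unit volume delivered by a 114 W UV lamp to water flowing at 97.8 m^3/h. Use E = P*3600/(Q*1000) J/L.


Energy delivered per hour = 114 W * 3600 s = 410400 J/h
Volume treated per hour = 97.8 m^3/h * 1000 = 97800 L/h
dose = 410400 / 97800 = 4.19632 J/L

4.19632 J/L


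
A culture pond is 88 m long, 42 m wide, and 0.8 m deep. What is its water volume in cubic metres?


Base area = L * W = 88 * 42 = 3696 m^2
Volume = area * depth = 3696 * 0.8 = 2956.8 m^3

2956.8 m^3


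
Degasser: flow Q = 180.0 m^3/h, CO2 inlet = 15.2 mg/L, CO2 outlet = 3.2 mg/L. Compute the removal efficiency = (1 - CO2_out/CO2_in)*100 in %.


CO2_out / CO2_in = 3.2 / 15.2 = 0.21052632
Fraction remaining = 0.21052632
efficiency = (1 - 0.21052632) * 100 = 78.9474 %

78.9474 %


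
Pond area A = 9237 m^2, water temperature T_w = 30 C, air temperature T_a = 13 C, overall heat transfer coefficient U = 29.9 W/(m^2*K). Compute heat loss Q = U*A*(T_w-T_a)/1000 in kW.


Temperature difference dT = 30 - 13 = 17 K
Heat loss (W) = U * A * dT = 29.9 * 9237 * 17 = 4695167.1 W
Convert to kW: 4695167.1 / 1000 = 4695.1671 kW

4695.1671 kW


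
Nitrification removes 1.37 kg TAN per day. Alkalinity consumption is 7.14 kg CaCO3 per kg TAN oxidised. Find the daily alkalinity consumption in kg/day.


Alkalinity factor: 7.14 kg CaCO3 consumed per kg TAN nitrified
alk = 1.37 kg TAN * 7.14 = 9.7818 kg CaCO3/day

9.7818 kg CaCO3/day


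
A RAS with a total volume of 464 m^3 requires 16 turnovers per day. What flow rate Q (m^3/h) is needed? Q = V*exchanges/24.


Daily recirculation volume = 464 m^3 * 16 = 7424 m^3/day
Flow rate Q = daily volume / 24 h = 7424 / 24 = 309.333 m^3/h

309.333 m^3/h


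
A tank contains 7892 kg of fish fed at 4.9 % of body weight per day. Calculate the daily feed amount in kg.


Feeding rate fraction = 4.9% / 100 = 0.049
Daily feed = 7892 kg * 0.049 = 386.708 kg/day

386.708 kg/day


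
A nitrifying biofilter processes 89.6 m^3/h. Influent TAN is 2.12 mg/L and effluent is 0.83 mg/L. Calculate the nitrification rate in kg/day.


Concentration drop: TAN_in - TAN_out = 2.12 - 0.83 = 1.29 mg/L
Hourly TAN removed = Q * dTAN = 89.6 m^3/h * 1.29 mg/L = 115.584 g/h  (m^3/h * mg/L = g/h)
Daily TAN removed = 115.584 * 24 = 2774.016 g/day
Convert to kg/day: 2774.016 / 1000 = 2.774016 kg/day

2.774016 kg/day


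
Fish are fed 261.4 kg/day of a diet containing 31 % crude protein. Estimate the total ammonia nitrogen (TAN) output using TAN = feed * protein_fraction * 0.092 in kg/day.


Protein in feed = 261.4 * 31/100 = 81.034 kg/day
TAN = protein * 0.092 = 81.034 * 0.092 = 7.455128 kg/day

7.455128 kg/day


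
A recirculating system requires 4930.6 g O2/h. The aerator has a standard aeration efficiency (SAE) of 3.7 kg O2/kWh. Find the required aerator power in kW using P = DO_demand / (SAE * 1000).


SAE in g O2/kWh = 3.7 * 1000 = 3700 g/kWh
P = DO_demand / SAE_g = 4930.6 / 3700 = 1.33259 kW

1.33259 kW


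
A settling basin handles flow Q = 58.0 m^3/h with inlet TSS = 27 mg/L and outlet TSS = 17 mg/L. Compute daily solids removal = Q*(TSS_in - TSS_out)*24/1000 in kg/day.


Concentration drop: TSS_in - TSS_out = 27 - 17 = 10 mg/L
Hourly solids removed = Q * dTSS = 58.0 m^3/h * 10 mg/L = 580 g/h  (m^3/h * mg/L = g/h)
Daily solids removed = 580 * 24 = 13920 g/day
Convert g to kg: 13920 / 1000 = 13.92 kg/day

13.92 kg/day


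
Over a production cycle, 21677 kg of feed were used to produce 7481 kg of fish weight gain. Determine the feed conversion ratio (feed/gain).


FCR = feed consumed / weight gained
FCR = 21677 kg / 7481 kg = 2.89761

2.89761


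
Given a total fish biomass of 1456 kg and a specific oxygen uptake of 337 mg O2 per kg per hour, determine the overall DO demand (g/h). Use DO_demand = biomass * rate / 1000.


Total O2 consumption (mg/h) = 1456 kg * 337 mg/(kg*h) = 490672 mg/h
Convert to g/h: 490672 / 1000 = 490.672 g/h

490.672 g/h


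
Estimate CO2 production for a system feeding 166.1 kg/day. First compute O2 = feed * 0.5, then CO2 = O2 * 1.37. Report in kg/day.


O2 = 166.1 * 0.5 = 83.05
CO2 = 83.05 * 1.37 = 113.7785

113.7785 kg/day


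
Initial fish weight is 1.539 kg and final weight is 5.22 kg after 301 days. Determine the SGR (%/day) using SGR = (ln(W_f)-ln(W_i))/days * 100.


ln(W_f) = ln(5.22) = 1.6524974
ln(W_i) = ln(1.539) = 0.43113285
ln(W_f) - ln(W_i) = 1.6524974 - 0.43113285 = 1.2213645
SGR = 1.2213645 / 301 * 100 = 0.405769 %/day

0.405769 %/day


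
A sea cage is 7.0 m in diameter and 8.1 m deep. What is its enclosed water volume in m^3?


r = d/2 = 7.0/2 = 3.5 m
Base area = pi*r^2 = pi*3.5^2 = 38.48451 m^2
Volume = 38.48451 * 8.1 = 311.725 m^3

311.725 m^3


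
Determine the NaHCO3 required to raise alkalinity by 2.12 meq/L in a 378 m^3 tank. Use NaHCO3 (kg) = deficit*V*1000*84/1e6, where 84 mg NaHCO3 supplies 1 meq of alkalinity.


Tank volume in L = 378 m^3 * 1000 = 378000 L
Total meq required = 2.12 meq/L * 378000 L = 801360 meq
NaHCO3 mass = 801360 meq * 84 mg/meq / 1e6 = 67.3142 kg

67.3142 kg


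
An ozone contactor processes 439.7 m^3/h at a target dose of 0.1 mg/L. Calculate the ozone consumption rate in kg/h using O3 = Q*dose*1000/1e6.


O3 demand (mg/h) = Q * dose * 1000 = 439.7 * 0.1 * 1000 = 43970 mg/h
Convert mg to kg: 43970 / 1e6 = 0.04397 kg/h

0.04397 kg/h


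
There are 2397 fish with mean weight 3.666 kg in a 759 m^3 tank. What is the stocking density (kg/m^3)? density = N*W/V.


Total biomass = 2397 fish * 3.666 kg = 8787.402 kg
Density = total biomass / volume = 8787.402 / 759 = 11.5776 kg/m^3

11.5776 kg/m^3


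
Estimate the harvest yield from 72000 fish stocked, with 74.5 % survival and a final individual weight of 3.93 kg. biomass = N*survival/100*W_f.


Survivors = 72000 * 74.5/100 = 53640 fish
Harvest biomass = survivors * W_f = 53640 * 3.93 = 210805.2 kg

210805.2 kg


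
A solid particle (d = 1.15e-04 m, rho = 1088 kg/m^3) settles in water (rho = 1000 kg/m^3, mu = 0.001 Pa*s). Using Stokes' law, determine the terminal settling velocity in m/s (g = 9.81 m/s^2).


Density difference: rho_p - rho_f = 1088 - 1000 = 88 kg/m^3
d^2 = (1.15e-04)^2 = 1.3225e-08 m^2
Numerator = (rho_p - rho_f) * g * d^2 = 88 * 9.81 * 1.3225e-08 = 1.1416878e-05
Denominator = 18 * mu = 18 * 0.001 = 0.018
v_s = 1.1416878e-05 / 0.018 = 6.34271e-04 m/s
Check: Re = rho_f * v_s * d / mu = 1000 * 6.34271e-04 * 1.15e-04 / 0.001 = 0.0729 < 1, so Stokes' law applies.

6.34271e-04 m/s


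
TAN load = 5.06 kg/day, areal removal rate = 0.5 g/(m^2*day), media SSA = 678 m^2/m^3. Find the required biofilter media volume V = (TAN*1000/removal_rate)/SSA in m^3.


A = 5.06*1000 / 0.5 = 10120 m^2
V = 10120 / 678 = 14.9263

14.9263 m^3


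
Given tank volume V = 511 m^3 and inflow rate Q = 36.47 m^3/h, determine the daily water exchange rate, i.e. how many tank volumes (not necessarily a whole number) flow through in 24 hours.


Daily flow volume = 36.47 m^3/h * 24 h = 875.28 m^3/day
Exchanges = daily flow / tank volume = 875.28 / 511 = 1.71288 exchanges/day

1.71288 exchanges/day


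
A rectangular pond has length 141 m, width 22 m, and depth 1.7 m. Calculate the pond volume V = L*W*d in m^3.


Base area = L * W = 141 * 22 = 3102 m^2
Volume = area * depth = 3102 * 1.7 = 5273.4 m^3

5273.4 m^3


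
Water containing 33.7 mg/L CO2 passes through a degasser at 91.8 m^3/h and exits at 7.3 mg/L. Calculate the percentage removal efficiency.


CO2_out / CO2_in = 7.3 / 33.7 = 0.21661721
Fraction remaining = 0.21661721
efficiency = (1 - 0.21661721) * 100 = 78.3383 %

78.3383 %


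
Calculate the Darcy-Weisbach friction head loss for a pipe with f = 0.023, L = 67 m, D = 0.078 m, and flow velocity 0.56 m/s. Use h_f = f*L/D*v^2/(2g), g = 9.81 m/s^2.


v^2 = 0.56^2 = 0.3136 m^2/s^2
L/D = 67/0.078 = 858.97436
h_f = f*(L/D)*v^2/(2g) = 0.023 * 858.97436 * 0.3136 / 19.62 = 0.31578 m

0.31578 m


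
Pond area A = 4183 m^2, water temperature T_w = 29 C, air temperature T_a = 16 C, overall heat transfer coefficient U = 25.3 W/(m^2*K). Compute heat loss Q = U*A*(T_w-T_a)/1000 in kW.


Temperature difference dT = 29 - 16 = 13 K
Heat loss (W) = U * A * dT = 25.3 * 4183 * 13 = 1375788.7 W
Convert to kW: 1375788.7 / 1000 = 1375.7887 kW

1375.7887 kW


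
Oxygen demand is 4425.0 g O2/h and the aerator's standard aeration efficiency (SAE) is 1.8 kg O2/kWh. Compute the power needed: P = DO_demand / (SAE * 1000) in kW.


SAE in g O2/kWh = 1.8 * 1000 = 1800 g/kWh
P = DO_demand / SAE_g = 4425.0 / 1800 = 2.45833 kW

2.45833 kW


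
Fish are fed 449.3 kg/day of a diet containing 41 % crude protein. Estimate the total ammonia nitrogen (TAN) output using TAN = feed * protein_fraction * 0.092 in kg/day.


Protein in feed = 449.3 * 41/100 = 184.213 kg/day
TAN = protein * 0.092 = 184.213 * 0.092 = 16.947596 kg/day

16.947596 kg/day


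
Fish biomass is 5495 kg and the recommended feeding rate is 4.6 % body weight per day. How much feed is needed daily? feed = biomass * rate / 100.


Feeding rate fraction = 4.6% / 100 = 0.046
Daily feed = 5495 kg * 0.046 = 252.77 kg/day

252.77 kg/day


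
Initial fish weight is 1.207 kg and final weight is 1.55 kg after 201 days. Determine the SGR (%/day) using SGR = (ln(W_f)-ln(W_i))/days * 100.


ln(W_f) = ln(1.55) = 0.43825493
ln(W_i) = ln(1.207) = 0.18813794
ln(W_f) - ln(W_i) = 0.43825493 - 0.18813794 = 0.25011699
SGR = 0.25011699 / 201 * 100 = 0.124436 %/day

0.124436 %/day


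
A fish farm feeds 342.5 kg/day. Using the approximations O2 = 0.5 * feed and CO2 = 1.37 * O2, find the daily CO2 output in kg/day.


O2 = 342.5 * 0.5 = 171.25
CO2 = 171.25 * 1.37 = 234.6125

234.6125 kg/day


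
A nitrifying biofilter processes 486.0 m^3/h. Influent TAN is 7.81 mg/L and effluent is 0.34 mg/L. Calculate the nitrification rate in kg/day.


Concentration drop: TAN_in - TAN_out = 7.81 - 0.34 = 7.47 mg/L
Hourly TAN removed = Q * dTAN = 486.0 m^3/h * 7.47 mg/L = 3630.42 g/h  (m^3/h * mg/L = g/h)
Daily TAN removed = 3630.42 * 24 = 87130.08 g/day
Convert to kg/day: 87130.08 / 1000 = 87.13008 kg/day

87.13008 kg/day


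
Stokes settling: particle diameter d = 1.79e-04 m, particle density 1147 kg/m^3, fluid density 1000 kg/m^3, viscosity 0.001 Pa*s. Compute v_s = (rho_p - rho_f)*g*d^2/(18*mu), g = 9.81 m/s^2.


Density difference: rho_p - rho_f = 1147 - 1000 = 147 kg/m^3
d^2 = (1.79e-04)^2 = 3.2041e-08 m^2
Numerator = (rho_p - rho_f) * g * d^2 = 147 * 9.81 * 3.2041e-08 = 4.6205365e-05
Denominator = 18 * mu = 18 * 0.001 = 0.018
v_s = 4.6205365e-05 / 0.018 = 0.00256696 m/s
Check: Re = rho_f * v_s * d / mu = 1000 * 0.00256696 * 1.79e-04 / 0.001 = 0.459 < 1, so Stokes' law applies.

0.00256696 m/s


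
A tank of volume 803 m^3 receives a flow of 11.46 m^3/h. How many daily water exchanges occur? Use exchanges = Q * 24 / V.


Daily flow volume = 11.46 m^3/h * 24 h = 275.04 m^3/day
Exchanges = daily flow / tank volume = 275.04 / 803 = 0.342516 exchanges/day

0.342516 exchanges/day


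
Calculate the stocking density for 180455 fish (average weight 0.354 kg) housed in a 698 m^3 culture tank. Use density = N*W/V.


Total biomass = 180455 fish * 0.354 kg = 63881.07 kg
Density = total biomass / volume = 63881.07 / 698 = 91.5202 kg/m^3

91.5202 kg/m^3


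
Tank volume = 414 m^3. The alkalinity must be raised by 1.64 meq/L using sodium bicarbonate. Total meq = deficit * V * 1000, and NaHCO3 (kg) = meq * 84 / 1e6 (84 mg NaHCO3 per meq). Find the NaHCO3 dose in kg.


Tank volume in L = 414 m^3 * 1000 = 414000 L
Total meq required = 1.64 meq/L * 414000 L = 678960 meq
NaHCO3 mass = 678960 meq * 84 mg/meq / 1e6 = 57.0326 kg

57.0326 kg


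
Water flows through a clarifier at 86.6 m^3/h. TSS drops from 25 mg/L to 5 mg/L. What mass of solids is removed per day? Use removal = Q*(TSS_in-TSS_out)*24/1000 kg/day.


Concentration drop: TSS_in - TSS_out = 25 - 5 = 20 mg/L
Hourly solids removed = Q * dTSS = 86.6 m^3/h * 20 mg/L = 1732 g/h  (m^3/h * mg/L = g/h)
Daily solids removed = 1732 * 24 = 41568 g/day
Convert g to kg: 41568 / 1000 = 41.568 kg/day

41.568 kg/day


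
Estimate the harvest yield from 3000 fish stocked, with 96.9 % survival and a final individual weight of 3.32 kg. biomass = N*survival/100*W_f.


Survivors = 3000 * 96.9/100 = 2907 fish
Harvest biomass = survivors * W_f = 2907 * 3.32 = 9651.24 kg

9651.24 kg


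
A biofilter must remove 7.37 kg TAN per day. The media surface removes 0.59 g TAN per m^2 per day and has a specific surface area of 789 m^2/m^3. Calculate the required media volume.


A = 7.37*1000 / 0.59 = 12491.525 m^2
V = 12491.525 / 789 = 15.8321

15.8321 m^3


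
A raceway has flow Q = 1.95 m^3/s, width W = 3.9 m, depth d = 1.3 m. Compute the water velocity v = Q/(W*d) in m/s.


Cross-sectional area = W * d = 3.9 * 1.3 = 5.07 m^2
Velocity = Q / A = 1.95 / 5.07 = 0.384615 m/s

0.384615 m/s


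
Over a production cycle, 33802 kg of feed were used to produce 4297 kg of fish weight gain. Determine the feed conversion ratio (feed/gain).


FCR = feed consumed / weight gained
FCR = 33802 kg / 4297 kg = 7.86642

7.86642


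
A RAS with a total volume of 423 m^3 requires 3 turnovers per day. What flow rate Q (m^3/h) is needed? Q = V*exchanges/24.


Daily recirculation volume = 423 m^3 * 3 = 1269 m^3/day
Flow rate Q = daily volume / 24 h = 1269 / 24 = 52.875 m^3/h

52.875 m^3/h


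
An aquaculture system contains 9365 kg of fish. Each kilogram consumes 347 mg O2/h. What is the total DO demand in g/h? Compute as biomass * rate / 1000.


Total O2 consumption (mg/h) = 9365 kg * 347 mg/(kg*h) = 3249655 mg/h
Convert to g/h: 3249655 / 1000 = 3249.655 g/h

3249.655 g/h


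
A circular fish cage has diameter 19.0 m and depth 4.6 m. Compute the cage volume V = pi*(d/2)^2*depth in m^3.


r = d/2 = 19.0/2 = 9.5 m
Base area = pi*r^2 = pi*9.5^2 = 283.52874 m^2
Volume = 283.52874 * 4.6 = 1304.23 m^3

1304.23 m^3


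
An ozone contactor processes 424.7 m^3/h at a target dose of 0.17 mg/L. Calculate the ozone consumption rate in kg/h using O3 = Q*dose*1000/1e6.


O3 demand (mg/h) = Q * dose * 1000 = 424.7 * 0.17 * 1000 = 72199 mg/h
Convert mg to kg: 72199 / 1e6 = 0.072199 kg/h

0.072199 kg/h


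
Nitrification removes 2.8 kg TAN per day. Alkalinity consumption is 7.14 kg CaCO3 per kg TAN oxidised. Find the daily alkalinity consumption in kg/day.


Alkalinity factor: 7.14 kg CaCO3 consumed per kg TAN nitrified
alk = 2.8 kg TAN * 7.14 = 19.992 kg CaCO3/day

19.992 kg CaCO3/day


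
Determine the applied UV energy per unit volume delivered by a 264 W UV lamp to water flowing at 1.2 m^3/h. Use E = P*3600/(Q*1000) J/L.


Energy delivered per hour = 264 W * 3600 s = 950400 J/h
Volume treated per hour = 1.2 m^3/h * 1000 = 1200 L/h
dose = 950400 / 1200 = 792 J/L

792 J/L


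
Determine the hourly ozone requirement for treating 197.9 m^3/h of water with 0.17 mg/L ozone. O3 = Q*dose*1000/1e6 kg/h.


O3 demand (mg/h) = Q * dose * 1000 = 197.9 * 0.17 * 1000 = 33643 mg/h
Convert mg to kg: 33643 / 1e6 = 0.033643 kg/h

0.033643 kg/h


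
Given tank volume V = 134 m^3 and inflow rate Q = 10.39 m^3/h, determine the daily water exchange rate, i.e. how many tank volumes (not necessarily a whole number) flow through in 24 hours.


Daily flow volume = 10.39 m^3/h * 24 h = 249.36 m^3/day
Exchanges = daily flow / tank volume = 249.36 / 134 = 1.8609 exchanges/day

1.8609 exchanges/day


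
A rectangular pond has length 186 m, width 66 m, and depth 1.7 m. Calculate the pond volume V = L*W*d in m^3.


Base area = L * W = 186 * 66 = 12276 m^2
Volume = area * depth = 12276 * 1.7 = 20869.2 m^3

20869.2 m^3


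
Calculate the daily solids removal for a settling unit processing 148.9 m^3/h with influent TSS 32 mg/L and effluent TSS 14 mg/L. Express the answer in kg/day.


Concentration drop: TSS_in - TSS_out = 32 - 14 = 18 mg/L
Hourly solids removed = Q * dTSS = 148.9 m^3/h * 18 mg/L = 2680.2 g/h  (m^3/h * mg/L = g/h)
Daily solids removed = 2680.2 * 24 = 64324.8 g/day
Convert g to kg: 64324.8 / 1000 = 64.3248 kg/day

64.3248 kg/day


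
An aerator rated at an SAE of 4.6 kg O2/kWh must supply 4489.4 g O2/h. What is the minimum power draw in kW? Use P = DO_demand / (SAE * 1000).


SAE in g O2/kWh = 4.6 * 1000 = 4600 g/kWh
P = DO_demand / SAE_g = 4489.4 / 4600 = 0.975957 kW

0.975957 kW


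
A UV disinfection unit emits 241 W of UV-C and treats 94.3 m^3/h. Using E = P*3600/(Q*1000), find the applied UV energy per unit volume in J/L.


Energy delivered per hour = 241 W * 3600 s = 867600 J/h
Volume treated per hour = 94.3 m^3/h * 1000 = 94300 L/h
dose = 867600 / 94300 = 9.20042 J/L

9.20042 J/L


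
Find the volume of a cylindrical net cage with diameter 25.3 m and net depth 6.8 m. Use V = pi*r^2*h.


r = d/2 = 25.3/2 = 12.65 m
Base area = pi*r^2 = pi*12.65^2 = 502.72551 m^2
Volume = 502.72551 * 6.8 = 3418.53 m^3

3418.53 m^3


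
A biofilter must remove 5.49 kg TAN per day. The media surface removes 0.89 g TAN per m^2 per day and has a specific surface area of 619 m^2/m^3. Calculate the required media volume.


A = 5.49*1000 / 0.89 = 6168.5393 m^2
V = 6168.5393 / 619 = 9.96533

9.96533 m^3


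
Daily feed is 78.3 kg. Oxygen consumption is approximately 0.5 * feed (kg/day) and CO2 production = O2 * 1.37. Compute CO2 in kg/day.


O2 = 78.3 * 0.5 = 39.15
CO2 = 39.15 * 1.37 = 53.6355

53.6355 kg/day


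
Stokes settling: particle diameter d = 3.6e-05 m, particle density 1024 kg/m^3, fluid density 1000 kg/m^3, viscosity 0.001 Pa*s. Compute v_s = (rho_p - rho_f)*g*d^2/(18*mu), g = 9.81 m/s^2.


Density difference: rho_p - rho_f = 1024 - 1000 = 24 kg/m^3
d^2 = (3.6e-05)^2 = 1.296e-09 m^2
Numerator = (rho_p - rho_f) * g * d^2 = 24 * 9.81 * 1.296e-09 = 3.0513024e-07
Denominator = 18 * mu = 18 * 0.001 = 0.018
v_s = 3.0513024e-07 / 0.018 = 1.69517e-05 m/s
Check: Re = rho_f * v_s * d / mu = 1000 * 1.69517e-05 * 3.6e-05 / 0.001 = 6.1e-04 < 1, so Stokes' law applies.

1.69517e-05 m/s
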